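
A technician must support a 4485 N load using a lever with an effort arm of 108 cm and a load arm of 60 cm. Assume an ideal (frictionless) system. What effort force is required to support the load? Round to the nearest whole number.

Lever MA = effort arm / load arm = 108/60 = 1.8.
Effort = load / MA = 4485 / 1.8 = 2491.7 N.

2492 N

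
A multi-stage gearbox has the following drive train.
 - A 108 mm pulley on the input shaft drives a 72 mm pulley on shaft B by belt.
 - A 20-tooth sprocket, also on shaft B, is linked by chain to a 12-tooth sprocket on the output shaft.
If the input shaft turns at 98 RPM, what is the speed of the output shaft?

the input shaft → shaft B (belt, 72/108): 98 ÷ 0.66667 = 147 RPM
shaft B → the output shaft (chain, 12/20): 147 ÷ 0.6 = 245 RPM

245 RPM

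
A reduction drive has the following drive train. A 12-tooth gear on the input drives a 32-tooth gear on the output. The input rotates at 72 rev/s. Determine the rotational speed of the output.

27 rev/s

gear mesh 32/12 = 2.6667 → 72/2.6667 = 27 rev/s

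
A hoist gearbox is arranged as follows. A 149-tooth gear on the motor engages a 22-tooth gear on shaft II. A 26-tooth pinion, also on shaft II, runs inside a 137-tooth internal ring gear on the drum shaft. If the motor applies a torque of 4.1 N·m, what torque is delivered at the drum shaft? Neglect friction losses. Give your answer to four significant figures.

gear mesh 22/149 = 0.14765 → τ = 4.1·0.14765 = 0.60537 N·m
internal gear 137/26 = 5.2692 → τ = 0.60537·5.2692 = 3.1898 N·m

3.190 N·m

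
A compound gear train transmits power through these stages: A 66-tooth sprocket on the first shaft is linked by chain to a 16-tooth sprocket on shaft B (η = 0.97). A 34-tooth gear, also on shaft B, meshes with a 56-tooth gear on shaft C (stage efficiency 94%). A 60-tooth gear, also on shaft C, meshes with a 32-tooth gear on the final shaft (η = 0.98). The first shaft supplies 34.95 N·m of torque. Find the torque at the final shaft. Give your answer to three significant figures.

6.65 N·m

After the chain (16/66): 34.95 × 0.24242 × 0.97 = 8.2185 N·m
After the gear mesh (56/34): 8.2185 × 1.6471 × 0.94 = 12.724 N·m
After the gear mesh (32/60): 12.724 × 0.53333 × 0.98 = 6.6505 N·m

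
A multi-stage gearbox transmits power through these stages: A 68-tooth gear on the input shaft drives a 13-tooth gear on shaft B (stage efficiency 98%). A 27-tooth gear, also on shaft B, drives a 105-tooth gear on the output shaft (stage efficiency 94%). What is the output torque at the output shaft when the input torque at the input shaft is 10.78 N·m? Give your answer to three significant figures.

7.38 N·m

gear mesh 13/68 = 0.19118 → τ = 10.78·0.19118·0.98 = 2.0197 N·m
gear mesh 105/27 = 3.8889 → τ = 2.0197·3.8889·0.94 = 7.383 N·m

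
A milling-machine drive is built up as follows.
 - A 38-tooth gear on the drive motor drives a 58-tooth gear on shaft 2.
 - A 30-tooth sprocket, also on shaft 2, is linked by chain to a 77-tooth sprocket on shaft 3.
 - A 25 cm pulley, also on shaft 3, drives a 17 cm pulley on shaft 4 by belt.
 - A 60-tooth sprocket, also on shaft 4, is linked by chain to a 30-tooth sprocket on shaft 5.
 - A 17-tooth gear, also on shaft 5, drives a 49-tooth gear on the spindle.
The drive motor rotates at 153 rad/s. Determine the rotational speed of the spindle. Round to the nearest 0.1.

39.9 rad/s

the drive motor → shaft 2 (gear mesh, 58/38): 153 ÷ 1.5263 = 100.24 rad/s
shaft 2 → shaft 3 (chain, 77/30): 100.24 ÷ 2.5667 = 39.055 rad/s
shaft 3 → shaft 4 (belt, 17/25): 39.055 ÷ 0.68 = 57.434 rad/s
shaft 4 → shaft 5 (chain, 30/60): 57.434 ÷ 0.5 = 114.87 rad/s
shaft 5 → the spindle (gear mesh, 49/17): 114.87 ÷ 2.8824 = 39.852 rad/s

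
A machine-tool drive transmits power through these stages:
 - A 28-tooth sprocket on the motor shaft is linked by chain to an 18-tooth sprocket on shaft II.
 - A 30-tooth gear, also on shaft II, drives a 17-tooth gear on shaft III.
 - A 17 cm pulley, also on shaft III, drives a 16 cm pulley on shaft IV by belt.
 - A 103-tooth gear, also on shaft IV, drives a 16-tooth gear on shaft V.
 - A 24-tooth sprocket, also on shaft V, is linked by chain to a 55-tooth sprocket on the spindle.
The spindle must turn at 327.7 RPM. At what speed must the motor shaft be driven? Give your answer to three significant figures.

Overall ratio R = 0.64286 × 0.56667 × 0.94118 × 0.15534 × 2.2917 = 0.12205.
Required input speed = output speed × R = 327.7 × 0.12205 = 39.997 RPM.

40.0 RPM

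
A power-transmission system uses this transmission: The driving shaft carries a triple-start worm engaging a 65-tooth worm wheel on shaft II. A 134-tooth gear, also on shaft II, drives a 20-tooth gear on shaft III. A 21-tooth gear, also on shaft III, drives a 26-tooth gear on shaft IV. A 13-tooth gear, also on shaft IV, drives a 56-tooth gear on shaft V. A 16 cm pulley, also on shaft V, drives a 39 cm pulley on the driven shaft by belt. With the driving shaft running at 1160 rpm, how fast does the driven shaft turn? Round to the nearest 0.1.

Worm: ratio = 65/3 = 21.667, so shaft II turns at 1160 / 21.667 = 53.538 rpm.
Gear mesh: ratio = 20/134 = 0.14925, so shaft III turns at 53.538 / 0.14925 = 358.71 rpm.
Gear mesh: ratio = 26/21 = 1.2381, so shaft IV turns at 358.71 / 1.2381 = 289.73 rpm.
Gear mesh: ratio = 56/13 = 4.3077, so shaft V turns at 289.73 / 4.3077 = 67.258 rpm.
Belt: ratio = 39/16 = 2.4375, so the driven shaft turns at 67.258 / 2.4375 = 27.593 rpm.

27.6 rpm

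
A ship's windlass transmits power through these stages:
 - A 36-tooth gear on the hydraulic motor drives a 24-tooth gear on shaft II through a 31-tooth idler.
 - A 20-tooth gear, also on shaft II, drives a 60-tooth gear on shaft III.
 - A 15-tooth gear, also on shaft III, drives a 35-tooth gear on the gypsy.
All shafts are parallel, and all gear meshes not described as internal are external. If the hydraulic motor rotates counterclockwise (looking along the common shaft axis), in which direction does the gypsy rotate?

counterclockwise

the hydraulic motor → shaft II: driver → idler → driven is 2 external meshes, 2 reversals → CCW.
shaft II → shaft III: external mesh, 1 reversal → CW.
shaft III → the gypsy: external mesh, 1 reversal → CCW.
4 reversals in total — an even number — so the gypsy turns the same way as the hydraulic motor.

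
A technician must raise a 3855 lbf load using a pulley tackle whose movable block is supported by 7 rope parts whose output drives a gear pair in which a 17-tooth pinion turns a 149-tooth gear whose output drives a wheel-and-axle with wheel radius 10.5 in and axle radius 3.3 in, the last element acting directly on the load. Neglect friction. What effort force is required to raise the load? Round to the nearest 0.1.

19.7 lbf

Block-and-tackle MA = number of supporting rope parts = 7.
Gear pair MA = 149/17 = 8.7647.
Wheel-and-axle MA = R/r = 10.5/3.3 = 3.1818.
Combined ideal MA = 7 × 8.7647 × 3.1818 = 195.21.
Effort = load / MA = 3855 / 195.21 = 19.748 lbf.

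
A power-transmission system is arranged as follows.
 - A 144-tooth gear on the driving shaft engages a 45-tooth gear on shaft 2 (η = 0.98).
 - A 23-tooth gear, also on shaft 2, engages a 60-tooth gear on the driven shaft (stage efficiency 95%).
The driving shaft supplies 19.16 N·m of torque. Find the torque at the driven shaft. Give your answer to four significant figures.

Gear mesh: ratio = 45/144 = 0.3125; torque at shaft 2 = 19.16 × 0.3125 × 0.98 = 5.8678 N·m.
Gear mesh: ratio = 60/23 = 2.6087; torque at the driven shaft = 5.8678 × 2.6087 × 0.95 = 14.542 N·m.

14.54 N·m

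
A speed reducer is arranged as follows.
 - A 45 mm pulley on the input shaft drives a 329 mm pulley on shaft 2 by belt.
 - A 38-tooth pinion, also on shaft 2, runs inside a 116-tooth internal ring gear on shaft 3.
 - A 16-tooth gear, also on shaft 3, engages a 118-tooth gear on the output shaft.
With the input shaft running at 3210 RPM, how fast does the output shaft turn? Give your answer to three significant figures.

Belt: ratio = 329/45 = 7.3111, so shaft 2 turns at 3210 / 7.3111 = 439.06 RPM.
Internal gear: ratio = 116/38 = 3.0526, so shaft 3 turns at 439.06 / 3.0526 = 143.83 RPM.
Gear mesh: ratio = 118/16 = 7.375, so the output shaft turns at 143.83 / 7.375 = 19.502 RPM.

19.5 RPM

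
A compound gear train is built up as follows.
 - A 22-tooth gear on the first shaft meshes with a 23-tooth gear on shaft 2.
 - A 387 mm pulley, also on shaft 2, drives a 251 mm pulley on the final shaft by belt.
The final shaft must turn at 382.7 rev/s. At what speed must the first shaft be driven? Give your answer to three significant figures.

Overall ratio R = 1.0455 × 0.64858 = 0.67806.
Required input speed = output speed × R = 382.7 × 0.67806 = 259.49 rev/s.

259 rev/s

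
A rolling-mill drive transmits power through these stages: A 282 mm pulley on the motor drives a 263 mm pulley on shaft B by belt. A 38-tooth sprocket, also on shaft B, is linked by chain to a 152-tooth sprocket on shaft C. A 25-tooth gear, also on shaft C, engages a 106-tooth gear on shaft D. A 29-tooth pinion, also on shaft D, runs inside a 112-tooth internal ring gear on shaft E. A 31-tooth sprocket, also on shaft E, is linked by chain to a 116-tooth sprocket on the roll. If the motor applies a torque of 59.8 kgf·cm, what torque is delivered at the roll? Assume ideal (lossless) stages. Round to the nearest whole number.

13669 kgf·cm

After the belt (263/282): 59.8 × 0.93262 = 55.771 kgf·cm
After the chain (152/38): 55.771 × 4 = 223.08 kgf·cm
After the gear mesh (106/25): 223.08 × 4.24 = 945.87 kgf·cm
After the internal gear (112/29): 945.87 × 3.8621 = 3653 kgf·cm
After the chain (116/31): 3653 × 3.7419 = 13669 kgf·cm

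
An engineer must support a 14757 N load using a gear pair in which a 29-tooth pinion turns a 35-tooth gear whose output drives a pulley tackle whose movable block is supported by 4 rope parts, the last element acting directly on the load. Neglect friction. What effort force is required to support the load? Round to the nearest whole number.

3057 N

Gear pair MA = 35/29 = 1.2069.
Block-and-tackle MA = number of supporting rope parts = 4.
Combined ideal MA = 1.2069 × 4 = 4.8276.
Effort = load / MA = 14757 / 4.8276 = 3056.8 N.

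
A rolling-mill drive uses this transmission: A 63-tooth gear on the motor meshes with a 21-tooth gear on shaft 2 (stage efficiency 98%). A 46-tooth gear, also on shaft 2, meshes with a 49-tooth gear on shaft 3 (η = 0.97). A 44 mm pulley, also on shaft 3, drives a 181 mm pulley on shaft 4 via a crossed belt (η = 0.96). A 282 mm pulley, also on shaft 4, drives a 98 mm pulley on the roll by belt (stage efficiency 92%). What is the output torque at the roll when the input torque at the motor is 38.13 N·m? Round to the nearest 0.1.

16.2 N·m

Gear mesh: ratio = 21/63 = 0.33333; torque at shaft 2 = 38.13 × 0.33333 × 0.98 = 12.456 N·m.
Gear mesh: ratio = 49/46 = 1.0652; torque at shaft 3 = 12.456 × 1.0652 × 0.97 = 12.87 N·m.
Belt: ratio = 181/44 = 4.1136; torque at shaft 4 = 12.87 × 4.1136 × 0.96 = 50.825 N·m.
Belt: ratio = 98/282 = 0.34752; torque at the roll = 50.825 × 0.34752 × 0.92 = 16.25 N·m.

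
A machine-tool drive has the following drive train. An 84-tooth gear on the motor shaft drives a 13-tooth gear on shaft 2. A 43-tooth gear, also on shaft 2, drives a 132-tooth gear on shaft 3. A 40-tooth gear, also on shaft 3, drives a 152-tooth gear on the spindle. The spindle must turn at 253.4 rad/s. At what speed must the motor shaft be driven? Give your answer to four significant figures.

457.5 rad/s

Overall ratio R = 0.15476 × 3.0698 × 3.8 = 1.8053.
Required input speed = output speed × R = 253.4 × 1.8053 = 457.47 rad/s.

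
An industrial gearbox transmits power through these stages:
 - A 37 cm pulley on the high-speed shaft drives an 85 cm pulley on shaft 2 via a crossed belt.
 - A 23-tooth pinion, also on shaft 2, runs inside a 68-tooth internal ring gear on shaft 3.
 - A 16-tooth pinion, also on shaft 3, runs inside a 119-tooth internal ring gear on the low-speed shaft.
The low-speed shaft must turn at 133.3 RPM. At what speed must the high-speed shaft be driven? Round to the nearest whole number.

6734 RPM

Overall ratio R = 2.2973 × 2.9565 × 7.4375 = 50.516.
Required input speed = output speed × R = 133.3 × 50.516 = 6733.7 RPM.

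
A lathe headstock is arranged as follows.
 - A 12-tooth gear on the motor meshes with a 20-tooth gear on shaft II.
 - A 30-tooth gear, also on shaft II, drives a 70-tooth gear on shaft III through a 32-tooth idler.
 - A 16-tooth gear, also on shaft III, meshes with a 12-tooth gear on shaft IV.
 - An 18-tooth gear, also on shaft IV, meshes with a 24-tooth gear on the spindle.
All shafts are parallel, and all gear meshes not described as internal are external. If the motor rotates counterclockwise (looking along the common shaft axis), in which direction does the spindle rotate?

clockwise

the motor → shaft II: external mesh, 1 reversal → CW.
shaft II → shaft III: driver → idler → driven is 2 external meshes, 2 reversals → CW.
shaft III → shaft IV: external mesh, 1 reversal → CCW.
shaft IV → the spindle: external mesh, 1 reversal → CW.
5 reversals in total — an odd number — so the spindle turns opposite to the motor.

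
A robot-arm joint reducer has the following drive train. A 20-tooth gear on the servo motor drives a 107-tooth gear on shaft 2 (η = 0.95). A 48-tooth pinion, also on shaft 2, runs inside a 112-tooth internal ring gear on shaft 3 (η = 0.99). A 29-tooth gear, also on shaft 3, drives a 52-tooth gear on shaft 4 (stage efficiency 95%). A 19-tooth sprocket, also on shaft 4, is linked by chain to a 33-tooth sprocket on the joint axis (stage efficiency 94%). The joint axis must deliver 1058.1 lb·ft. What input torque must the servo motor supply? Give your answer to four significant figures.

32.41 lb·ft

Overall ratio R = 5.35 × 2.3333 × 1.7931 × 1.7368 = 38.877; overall efficiency η = 0.95 × 0.99 × 0.95 × 0.94 = 0.8399.
Input torque = output torque / (R × η) = 1058.1 / (38.877 × 0.8399) = 32.406 lb·ft.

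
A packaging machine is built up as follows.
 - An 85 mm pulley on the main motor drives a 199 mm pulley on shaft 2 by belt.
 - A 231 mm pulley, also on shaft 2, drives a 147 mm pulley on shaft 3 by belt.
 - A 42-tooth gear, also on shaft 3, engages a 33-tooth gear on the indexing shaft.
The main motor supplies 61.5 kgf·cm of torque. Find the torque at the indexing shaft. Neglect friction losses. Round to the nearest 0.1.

belt 199/85 = 2.3412 → τ = 61.5·2.3412 = 143.98 kgf·cm
belt 147/231 = 0.63636 → τ = 143.98·0.63636 = 91.625 kgf·cm
gear mesh 33/42 = 0.78571 → τ = 91.625·0.78571 = 71.991 kgf·cm

72.0 kgf·cm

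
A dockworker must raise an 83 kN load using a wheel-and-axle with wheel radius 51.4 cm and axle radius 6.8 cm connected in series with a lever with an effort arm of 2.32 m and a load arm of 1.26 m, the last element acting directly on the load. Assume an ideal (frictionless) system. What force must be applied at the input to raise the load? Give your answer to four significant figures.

Wheel-and-axle MA = R/r = 51.4/6.8 = 7.5588.
Lever MA = effort arm / load arm = 2.32/1.26 = 1.8413.
Combined ideal MA = 7.5588 × 1.8413 = 13.918.
Effort = load / MA = 83 / 13.918 = 5.9636 kN.

5.964 kN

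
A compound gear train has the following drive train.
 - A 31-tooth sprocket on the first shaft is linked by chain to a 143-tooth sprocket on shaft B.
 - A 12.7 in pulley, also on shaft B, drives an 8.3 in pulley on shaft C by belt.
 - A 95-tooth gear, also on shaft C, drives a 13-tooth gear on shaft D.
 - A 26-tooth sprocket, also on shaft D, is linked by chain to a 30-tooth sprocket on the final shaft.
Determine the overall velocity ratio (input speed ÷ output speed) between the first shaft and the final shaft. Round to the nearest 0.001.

Each stage contributes driven/driver: chain 143/31 = 4.6129, belt 8.3/12.7 = 0.65354, gear mesh 13/95 = 0.13684, chain 30/26 = 1.1538.
Overall: 4.6129 × 0.65354 × 0.13684 × 1.1538 = 0.47601.

0.476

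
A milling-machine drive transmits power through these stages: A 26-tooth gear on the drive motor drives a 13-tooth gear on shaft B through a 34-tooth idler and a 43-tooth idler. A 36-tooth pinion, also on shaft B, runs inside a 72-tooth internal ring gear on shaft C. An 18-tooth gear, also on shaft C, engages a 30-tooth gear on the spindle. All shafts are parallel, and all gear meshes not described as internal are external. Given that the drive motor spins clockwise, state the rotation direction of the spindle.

the drive motor → shaft B: driver → idler → idler → driven is 3 external meshes, 3 reversals → CCW.
shaft B → shaft C: internal mesh, same direction → CCW.
shaft C → the spindle: external mesh, 1 reversal → CW.
4 reversals in total — an even number — so the spindle turns the same way as the drive motor.

clockwise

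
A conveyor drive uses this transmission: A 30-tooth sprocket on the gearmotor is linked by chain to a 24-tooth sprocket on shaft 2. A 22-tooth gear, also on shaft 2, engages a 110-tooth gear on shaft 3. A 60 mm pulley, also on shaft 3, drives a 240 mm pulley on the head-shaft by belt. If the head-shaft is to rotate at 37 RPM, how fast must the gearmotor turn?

Overall ratio R = 0.8 × 5 × 4 = 16.
Required input speed = output speed × R = 37 × 16 = 592 RPM.

592 RPM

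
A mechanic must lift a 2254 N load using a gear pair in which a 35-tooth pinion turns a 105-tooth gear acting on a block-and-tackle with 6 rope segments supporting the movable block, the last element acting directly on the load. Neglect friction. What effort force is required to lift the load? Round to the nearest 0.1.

Gear pair MA = 105/35 = 3.
Block-and-tackle MA = number of supporting rope parts = 6.
Combined ideal MA = 3 × 6 = 18.
Effort = load / MA = 2254 / 18 = 125.22 N.

125.2 N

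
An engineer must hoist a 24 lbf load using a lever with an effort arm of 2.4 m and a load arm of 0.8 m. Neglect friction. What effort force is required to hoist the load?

8 lbf

Lever MA = effort arm / load arm = 2.4/0.8 = 3.
Effort = load / MA = 24 / 3 = 8 lbf.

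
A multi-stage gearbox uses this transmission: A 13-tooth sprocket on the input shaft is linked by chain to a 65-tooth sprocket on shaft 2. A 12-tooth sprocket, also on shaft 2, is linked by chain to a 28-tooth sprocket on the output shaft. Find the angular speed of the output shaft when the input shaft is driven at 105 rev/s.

9 rev/s

Chain: ratio = 65/13 = 5, so shaft 2 turns at 105 / 5 = 21 rev/s.
Chain: ratio = 28/12 = 2.3333, so the output shaft turns at 21 / 2.3333 = 9 rev/s.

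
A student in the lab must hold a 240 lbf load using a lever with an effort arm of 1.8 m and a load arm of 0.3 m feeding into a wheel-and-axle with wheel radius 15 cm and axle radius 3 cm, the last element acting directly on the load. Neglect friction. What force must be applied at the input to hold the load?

8 lbf

Lever MA = effort arm / load arm = 1.8/0.3 = 6.
Wheel-and-axle MA = R/r = 15/3 = 5.
Combined ideal MA = 6 × 5 = 30.
Effort = load / MA = 240 / 30 = 8 lbf.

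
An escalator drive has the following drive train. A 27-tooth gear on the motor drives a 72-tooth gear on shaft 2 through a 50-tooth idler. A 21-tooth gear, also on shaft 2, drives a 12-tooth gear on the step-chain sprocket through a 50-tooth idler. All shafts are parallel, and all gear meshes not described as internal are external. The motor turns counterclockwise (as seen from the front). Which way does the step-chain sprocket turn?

the motor → shaft 2: driver → idler → driven is 2 external meshes, 2 reversals → CCW.
shaft 2 → the step-chain sprocket: driver → idler → driven is 2 external meshes, 2 reversals → CCW.
4 reversals in total — an even number — so the step-chain sprocket turns the same way as the motor.

counterclockwise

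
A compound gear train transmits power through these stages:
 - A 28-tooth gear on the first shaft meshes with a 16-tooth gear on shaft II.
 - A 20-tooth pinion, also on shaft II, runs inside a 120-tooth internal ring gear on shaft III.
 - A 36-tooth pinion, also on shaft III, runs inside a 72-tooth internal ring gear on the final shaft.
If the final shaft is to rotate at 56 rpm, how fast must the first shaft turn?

Overall ratio R = 0.57143 × 6 × 2 = 6.8571.
Required input speed = output speed × R = 56 × 6.8571 = 384 rpm.

384 rpm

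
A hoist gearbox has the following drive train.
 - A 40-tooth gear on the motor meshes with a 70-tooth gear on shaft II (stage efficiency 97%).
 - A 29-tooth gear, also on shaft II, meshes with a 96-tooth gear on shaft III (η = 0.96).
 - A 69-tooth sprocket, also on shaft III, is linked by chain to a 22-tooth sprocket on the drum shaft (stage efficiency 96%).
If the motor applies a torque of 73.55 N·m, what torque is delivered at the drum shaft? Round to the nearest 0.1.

121.4 N·m

gear mesh 70/40 = 1.75 → τ = 73.55·1.75·0.97 = 124.85 N·m
gear mesh 96/29 = 3.3103 → τ = 124.85·3.3103·0.96 = 396.77 N·m
chain 22/69 = 0.31884 → τ = 396.77·0.31884·0.96 = 121.45 N·m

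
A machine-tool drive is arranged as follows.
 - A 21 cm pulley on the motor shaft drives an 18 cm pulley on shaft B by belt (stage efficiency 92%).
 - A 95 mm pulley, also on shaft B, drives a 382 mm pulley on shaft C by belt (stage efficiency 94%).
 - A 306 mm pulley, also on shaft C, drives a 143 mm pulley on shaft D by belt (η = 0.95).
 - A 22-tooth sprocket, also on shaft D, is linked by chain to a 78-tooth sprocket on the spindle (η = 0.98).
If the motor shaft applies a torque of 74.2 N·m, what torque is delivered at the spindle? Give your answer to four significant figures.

After the belt (18/21): 74.2 × 0.85714 × 0.92 = 58.512 N·m
After the belt (382/95): 58.512 × 4.0211 × 0.94 = 221.16 N·m
After the belt (143/306): 221.16 × 0.46732 × 0.95 = 98.186 N·m
After the chain (78/22): 98.186 × 3.5455 × 0.98 = 341.15 N·m

341.2 N·m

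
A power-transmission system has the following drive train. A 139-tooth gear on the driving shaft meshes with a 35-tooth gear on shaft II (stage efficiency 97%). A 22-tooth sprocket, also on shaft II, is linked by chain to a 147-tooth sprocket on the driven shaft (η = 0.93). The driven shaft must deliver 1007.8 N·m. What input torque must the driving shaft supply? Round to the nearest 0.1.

Overall ratio R = 0.2518 × 6.6818 = 1.6825; overall efficiency η = 0.97 × 0.93 = 0.9021.
Input torque = output torque / (R × η) = 1007.8 / (1.6825 × 0.9021) = 664.01 N·m.

664.0 N·m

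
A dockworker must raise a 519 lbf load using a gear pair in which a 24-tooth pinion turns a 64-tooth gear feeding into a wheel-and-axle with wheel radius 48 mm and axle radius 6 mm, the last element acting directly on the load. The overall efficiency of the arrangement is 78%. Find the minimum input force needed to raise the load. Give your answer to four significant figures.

Gear pair MA = 64/24 = 2.6667.
Wheel-and-axle MA = R/r = 48/6 = 8.
Combined ideal MA = 2.6667 × 8 = 21.333.
Actual MA = 21.333 × 0.78 = 16.64.
Effort = load / actual MA = 519 / 16.64 = 31.19 lbf.

31.19 lbf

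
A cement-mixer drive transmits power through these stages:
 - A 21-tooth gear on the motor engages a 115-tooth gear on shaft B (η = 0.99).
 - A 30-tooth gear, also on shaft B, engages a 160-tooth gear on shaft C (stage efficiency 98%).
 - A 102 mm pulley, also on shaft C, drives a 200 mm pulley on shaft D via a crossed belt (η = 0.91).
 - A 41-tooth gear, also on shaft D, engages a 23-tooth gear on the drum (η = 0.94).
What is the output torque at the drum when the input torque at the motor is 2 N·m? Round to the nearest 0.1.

53.3 N·m

After the gear mesh (115/21): 2 × 5.4762 × 0.99 = 10.843 N·m
After the gear mesh (160/30): 10.843 × 5.3333 × 0.98 = 56.672 N·m
After the belt (200/102): 56.672 × 1.9608 × 0.91 = 101.12 N·m
After the gear mesh (23/41): 101.12 × 0.56098 × 0.94 = 53.323 N·m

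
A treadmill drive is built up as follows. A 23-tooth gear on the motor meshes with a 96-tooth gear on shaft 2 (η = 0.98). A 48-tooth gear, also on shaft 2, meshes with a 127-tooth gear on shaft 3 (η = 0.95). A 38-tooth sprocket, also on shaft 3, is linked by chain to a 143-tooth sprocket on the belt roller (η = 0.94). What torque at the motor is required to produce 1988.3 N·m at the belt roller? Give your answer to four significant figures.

Overall ratio R = 4.1739 × 2.6458 × 3.7632 = 41.558; overall efficiency η = 0.98 × 0.95 × 0.94 = 0.8751.
Input torque = output torque / (R × η) = 1988.3 / (41.558 × 0.8751) = 54.67 N·m.

54.67 N·m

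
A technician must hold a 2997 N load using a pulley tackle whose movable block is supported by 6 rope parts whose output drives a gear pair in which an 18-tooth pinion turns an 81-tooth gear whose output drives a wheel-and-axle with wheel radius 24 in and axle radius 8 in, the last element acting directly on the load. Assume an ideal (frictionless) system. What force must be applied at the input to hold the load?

37 N

Block-and-tackle MA = number of supporting rope parts = 6.
Gear pair MA = 81/18 = 4.5.
Wheel-and-axle MA = R/r = 24/8 = 3.
Combined ideal MA = 6 × 4.5 × 3 = 81.
Effort = load / MA = 2997 / 81 = 37 N.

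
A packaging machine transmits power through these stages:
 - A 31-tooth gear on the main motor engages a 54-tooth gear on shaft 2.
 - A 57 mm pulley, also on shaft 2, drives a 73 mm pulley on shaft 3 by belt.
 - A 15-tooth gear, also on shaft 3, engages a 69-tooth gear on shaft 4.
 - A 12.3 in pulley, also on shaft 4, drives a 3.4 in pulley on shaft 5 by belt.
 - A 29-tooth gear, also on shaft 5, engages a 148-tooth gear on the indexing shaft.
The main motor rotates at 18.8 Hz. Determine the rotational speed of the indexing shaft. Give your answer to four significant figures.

gear mesh 54/31 = 1.7419 → 18.8/1.7419 = 10.793 Hz
belt 73/57 = 1.2807 → 10.793/1.2807 = 8.4271 Hz
gear mesh 69/15 = 4.6 → 8.4271/4.6 = 1.832 Hz
belt 3.4/12.3 = 0.27642 → 1.832/0.27642 = 6.6274 Hz
gear mesh 148/29 = 5.1034 → 6.6274/5.1034 = 1.2986 Hz

1.299 Hz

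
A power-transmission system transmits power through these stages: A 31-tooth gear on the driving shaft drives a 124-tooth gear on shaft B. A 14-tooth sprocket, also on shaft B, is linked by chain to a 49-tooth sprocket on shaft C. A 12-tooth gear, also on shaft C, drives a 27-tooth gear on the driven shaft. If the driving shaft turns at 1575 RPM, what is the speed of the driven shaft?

the driving shaft → shaft B (gear mesh, 124/31): 1575 ÷ 4 = 393.75 RPM
shaft B → shaft C (chain, 49/14): 393.75 ÷ 3.5 = 112.5 RPM
shaft C → the driven shaft (gear mesh, 27/12): 112.5 ÷ 2.25 = 50 RPM

50 RPM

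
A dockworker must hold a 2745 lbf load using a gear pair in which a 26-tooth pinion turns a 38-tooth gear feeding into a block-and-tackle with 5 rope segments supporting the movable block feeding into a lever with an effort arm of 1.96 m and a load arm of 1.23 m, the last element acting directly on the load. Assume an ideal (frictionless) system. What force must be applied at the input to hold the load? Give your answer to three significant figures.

Gear pair MA = 38/26 = 1.4615.
Block-and-tackle MA = number of supporting rope parts = 5.
Lever MA = effort arm / load arm = 1.96/1.23 = 1.5935.
Combined ideal MA = 1.4615 × 5 × 1.5935 = 11.645.
Effort = load / MA = 2745 / 11.645 = 235.73 lbf.

236 lbf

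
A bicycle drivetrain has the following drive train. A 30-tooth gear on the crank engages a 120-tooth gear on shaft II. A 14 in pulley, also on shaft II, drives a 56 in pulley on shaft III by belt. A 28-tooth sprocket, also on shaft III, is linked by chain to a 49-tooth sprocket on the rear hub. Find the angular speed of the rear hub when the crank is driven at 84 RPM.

Gear mesh: ratio = 120/30 = 4, so shaft II turns at 84 / 4 = 21 RPM.
Belt: ratio = 56/14 = 4, so shaft III turns at 21 / 4 = 5.25 RPM.
Chain: ratio = 49/28 = 1.75, so the rear hub turns at 5.25 / 1.75 = 3 RPM.

3 RPM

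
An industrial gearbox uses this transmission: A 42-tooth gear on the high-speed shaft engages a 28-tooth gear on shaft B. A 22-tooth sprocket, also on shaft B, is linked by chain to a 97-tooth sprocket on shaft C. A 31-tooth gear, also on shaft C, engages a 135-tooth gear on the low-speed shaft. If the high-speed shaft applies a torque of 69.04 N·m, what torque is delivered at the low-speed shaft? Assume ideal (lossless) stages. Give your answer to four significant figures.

883.8 N·m

Gear mesh: ratio = 28/42 = 0.66667; torque at shaft B = 69.04 × 0.66667 = 46.027 N·m.
Chain: ratio = 97/22 = 4.4091; torque at shaft C = 46.027 × 4.4091 = 202.94 N·m.
Gear mesh: ratio = 135/31 = 4.3548; torque at the low-speed shaft = 202.94 × 4.3548 = 883.75 N·m.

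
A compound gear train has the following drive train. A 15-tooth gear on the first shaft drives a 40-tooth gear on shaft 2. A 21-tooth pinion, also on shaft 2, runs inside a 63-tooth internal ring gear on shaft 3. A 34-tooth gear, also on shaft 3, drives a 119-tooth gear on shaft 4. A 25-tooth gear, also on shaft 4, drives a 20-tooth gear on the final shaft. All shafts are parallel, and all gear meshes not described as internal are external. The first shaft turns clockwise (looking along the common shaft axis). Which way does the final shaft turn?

the first shaft → shaft 2: external mesh, 1 reversal → CCW.
shaft 2 → shaft 3: internal mesh, same direction → CCW.
shaft 3 → shaft 4: external mesh, 1 reversal → CW.
shaft 4 → the final shaft: external mesh, 1 reversal → CCW.
3 reversals in total — an odd number — so the final shaft turns opposite to the first shaft.

anticlockwise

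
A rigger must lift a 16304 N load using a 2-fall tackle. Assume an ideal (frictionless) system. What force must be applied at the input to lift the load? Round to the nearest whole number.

8152 N

Block-and-tackle MA = number of supporting rope parts = 2.
Effort = load / MA = 16304 / 2 = 8152 N.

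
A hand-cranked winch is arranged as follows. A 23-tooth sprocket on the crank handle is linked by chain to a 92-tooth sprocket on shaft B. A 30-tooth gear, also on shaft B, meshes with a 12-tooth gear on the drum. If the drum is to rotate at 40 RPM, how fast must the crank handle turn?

Overall ratio R = 4 × 0.4 = 1.6.
Required input speed = output speed × R = 40 × 1.6 = 64 RPM.

64 RPM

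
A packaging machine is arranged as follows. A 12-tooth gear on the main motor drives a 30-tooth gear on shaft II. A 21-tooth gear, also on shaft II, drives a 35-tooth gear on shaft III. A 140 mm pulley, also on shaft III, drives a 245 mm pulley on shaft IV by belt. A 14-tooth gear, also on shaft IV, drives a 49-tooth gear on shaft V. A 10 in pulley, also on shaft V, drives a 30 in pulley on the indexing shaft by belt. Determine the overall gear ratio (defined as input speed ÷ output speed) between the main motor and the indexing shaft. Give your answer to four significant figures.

76.56

Each stage contributes driven/driver: gear mesh 30/12 = 2.5, gear mesh 35/21 = 1.6667, belt 245/140 = 1.75, gear mesh 49/14 = 3.5, belt 30/10 = 3.
Overall: 2.5 × 1.6667 × 1.75 × 3.5 × 3 = 76.562.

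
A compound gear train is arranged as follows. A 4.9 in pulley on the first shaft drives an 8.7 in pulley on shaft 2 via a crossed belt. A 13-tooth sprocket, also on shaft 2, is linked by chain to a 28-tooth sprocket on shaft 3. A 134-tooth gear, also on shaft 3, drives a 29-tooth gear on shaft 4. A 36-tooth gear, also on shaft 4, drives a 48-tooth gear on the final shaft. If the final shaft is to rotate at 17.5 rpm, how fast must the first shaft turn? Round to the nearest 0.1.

19.3 rpm

Overall ratio R = 1.7755 × 2.1538 × 0.21642 × 1.3333 = 1.1035.
Required input speed = output speed × R = 17.5 × 1.1035 = 19.311 rpm.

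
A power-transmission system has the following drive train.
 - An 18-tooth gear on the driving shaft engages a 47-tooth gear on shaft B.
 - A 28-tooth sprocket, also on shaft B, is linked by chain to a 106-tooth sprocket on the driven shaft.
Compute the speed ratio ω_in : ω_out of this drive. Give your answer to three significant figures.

9.88

Each stage contributes driven/driver: gear mesh 47/18 = 2.6111, chain 106/28 = 3.7857.
Overall: 2.6111 × 3.7857 = 9.8849.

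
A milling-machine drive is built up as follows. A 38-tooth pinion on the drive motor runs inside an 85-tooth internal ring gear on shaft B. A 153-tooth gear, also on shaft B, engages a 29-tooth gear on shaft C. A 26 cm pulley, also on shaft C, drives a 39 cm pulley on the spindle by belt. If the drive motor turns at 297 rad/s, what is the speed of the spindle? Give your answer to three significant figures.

Internal gear: ratio = 85/38 = 2.2368, so shaft B turns at 297 / 2.2368 = 132.78 rad/s.
Gear mesh: ratio = 29/153 = 0.18954, so shaft C turns at 132.78 / 0.18954 = 700.51 rad/s.
Belt: ratio = 39/26 = 1.5, so the spindle turns at 700.51 / 1.5 = 467.01 rad/s.

467 rad/s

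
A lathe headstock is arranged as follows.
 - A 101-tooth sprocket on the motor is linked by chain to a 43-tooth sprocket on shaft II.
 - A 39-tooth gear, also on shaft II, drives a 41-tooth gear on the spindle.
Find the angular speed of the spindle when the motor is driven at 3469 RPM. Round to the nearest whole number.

7751 RPM

Chain: ratio = 43/101 = 0.42574, so shaft II turns at 3469 / 0.42574 = 8148.1 RPM.
Gear mesh: ratio = 41/39 = 1.0513, so the spindle turns at 8148.1 / 1.0513 = 7750.6 RPM.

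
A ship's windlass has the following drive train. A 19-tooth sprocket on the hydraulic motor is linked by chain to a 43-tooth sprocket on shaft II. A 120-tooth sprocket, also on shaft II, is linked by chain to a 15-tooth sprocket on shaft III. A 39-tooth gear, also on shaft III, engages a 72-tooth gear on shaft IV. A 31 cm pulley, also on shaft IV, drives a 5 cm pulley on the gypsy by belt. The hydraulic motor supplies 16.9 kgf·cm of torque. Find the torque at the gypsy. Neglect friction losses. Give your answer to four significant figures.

1.424 kgf·cm

chain 43/19 = 2.2632 → τ = 16.9·2.2632 = 38.247 kgf·cm
chain 15/120 = 0.125 → τ = 38.247·0.125 = 4.7809 kgf·cm
gear mesh 72/39 = 1.8462 → τ = 4.7809·1.8462 = 8.8263 kgf·cm
belt 5/31 = 0.16129 → τ = 8.8263·0.16129 = 1.4236 kgf·cm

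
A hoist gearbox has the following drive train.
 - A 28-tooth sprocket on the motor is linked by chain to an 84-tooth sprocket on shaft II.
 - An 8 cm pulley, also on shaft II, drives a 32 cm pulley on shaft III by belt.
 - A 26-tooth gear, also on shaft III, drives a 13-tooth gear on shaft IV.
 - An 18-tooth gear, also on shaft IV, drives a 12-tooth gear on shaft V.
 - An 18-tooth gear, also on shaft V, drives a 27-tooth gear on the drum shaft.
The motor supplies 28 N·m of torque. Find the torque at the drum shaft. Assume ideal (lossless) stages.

168 N·m

chain 84/28 = 3 → τ = 28·3 = 84 N·m
belt 32/8 = 4 → τ = 84·4 = 336 N·m
gear mesh 13/26 = 0.5 → τ = 336·0.5 = 168 N·m
gear mesh 12/18 = 0.66667 → τ = 168·0.66667 = 112 N·m
gear mesh 27/18 = 1.5 → τ = 112·1.5 = 168 N·m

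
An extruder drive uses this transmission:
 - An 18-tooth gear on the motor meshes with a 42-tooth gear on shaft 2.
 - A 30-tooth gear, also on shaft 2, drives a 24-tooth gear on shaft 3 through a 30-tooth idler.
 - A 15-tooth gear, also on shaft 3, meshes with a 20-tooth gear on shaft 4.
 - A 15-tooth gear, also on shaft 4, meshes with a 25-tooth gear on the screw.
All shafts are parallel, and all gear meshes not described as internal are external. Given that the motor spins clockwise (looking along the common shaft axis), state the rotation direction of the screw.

the motor → shaft 2: external mesh, 1 reversal → CCW.
shaft 2 → shaft 3: driver → idler → driven is 2 external meshes, 2 reversals → CCW.
shaft 3 → shaft 4: external mesh, 1 reversal → CW.
shaft 4 → the screw: external mesh, 1 reversal → CCW.
5 reversals in total — an odd number — so the screw turns opposite to the motor.

counterclockwise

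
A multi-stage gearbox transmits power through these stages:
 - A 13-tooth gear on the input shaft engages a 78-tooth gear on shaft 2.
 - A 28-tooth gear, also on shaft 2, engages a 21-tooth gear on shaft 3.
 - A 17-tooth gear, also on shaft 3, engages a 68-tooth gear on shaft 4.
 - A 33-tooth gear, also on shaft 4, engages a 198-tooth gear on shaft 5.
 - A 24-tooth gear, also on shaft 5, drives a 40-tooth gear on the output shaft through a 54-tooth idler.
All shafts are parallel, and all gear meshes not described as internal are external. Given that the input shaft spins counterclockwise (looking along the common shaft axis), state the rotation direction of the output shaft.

the input shaft → shaft 2: external mesh, 1 reversal → CW.
shaft 2 → shaft 3: external mesh, 1 reversal → CCW.
shaft 3 → shaft 4: external mesh, 1 reversal → CW.
shaft 4 → shaft 5: external mesh, 1 reversal → CCW.
shaft 5 → the output shaft: driver → idler → driven is 2 external meshes, 2 reversals → CCW.
6 reversals in total — an even number — so the output shaft turns the same way as the input shaft.

counterclockwise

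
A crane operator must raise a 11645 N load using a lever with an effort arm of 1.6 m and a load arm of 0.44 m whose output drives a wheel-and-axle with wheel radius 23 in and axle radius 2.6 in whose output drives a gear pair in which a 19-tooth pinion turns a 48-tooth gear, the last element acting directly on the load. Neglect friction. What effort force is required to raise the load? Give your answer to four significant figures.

143.3 N

Lever MA = effort arm / load arm = 1.6/0.44 = 3.6364.
Wheel-and-axle MA = R/r = 23/2.6 = 8.8462.
Gear pair MA = 48/19 = 2.5263.
Combined ideal MA = 3.6364 × 8.8462 × 2.5263 = 81.266.
Effort = load / MA = 11645 / 81.266 = 143.29 N.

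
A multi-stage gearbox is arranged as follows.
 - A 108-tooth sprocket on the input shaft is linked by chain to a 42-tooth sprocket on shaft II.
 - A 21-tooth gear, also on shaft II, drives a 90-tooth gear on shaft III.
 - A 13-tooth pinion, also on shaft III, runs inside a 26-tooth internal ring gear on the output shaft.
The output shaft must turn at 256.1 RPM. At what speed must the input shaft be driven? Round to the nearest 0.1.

Overall ratio R = 0.38889 × 4.2857 × 2 = 3.3333.
Required input speed = output speed × R = 256.1 × 3.3333 = 853.67 RPM.

853.7 RPM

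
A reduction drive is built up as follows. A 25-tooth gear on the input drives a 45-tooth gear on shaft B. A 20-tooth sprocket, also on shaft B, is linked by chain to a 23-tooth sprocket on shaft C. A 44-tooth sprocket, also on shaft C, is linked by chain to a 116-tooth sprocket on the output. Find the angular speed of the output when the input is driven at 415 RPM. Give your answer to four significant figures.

gear mesh 45/25 = 1.8 → 415/1.8 = 230.56 RPM
chain 23/20 = 1.15 → 230.56/1.15 = 200.48 RPM
chain 116/44 = 2.6364 → 200.48/2.6364 = 76.045 RPM

76.05 RPM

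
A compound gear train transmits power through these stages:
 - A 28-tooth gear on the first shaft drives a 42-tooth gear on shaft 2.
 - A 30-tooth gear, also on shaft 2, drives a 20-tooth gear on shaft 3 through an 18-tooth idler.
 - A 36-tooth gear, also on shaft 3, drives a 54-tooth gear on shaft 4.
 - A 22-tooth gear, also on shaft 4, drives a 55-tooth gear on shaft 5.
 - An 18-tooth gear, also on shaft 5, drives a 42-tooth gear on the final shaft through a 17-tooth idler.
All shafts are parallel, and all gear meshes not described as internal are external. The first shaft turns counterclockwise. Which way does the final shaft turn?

the first shaft → shaft 2: external mesh, 1 reversal → CW.
shaft 2 → shaft 3: driver → idler → driven is 2 external meshes, 2 reversals → CW.
shaft 3 → shaft 4: external mesh, 1 reversal → CCW.
shaft 4 → shaft 5: external mesh, 1 reversal → CW.
shaft 5 → the final shaft: driver → idler → driven is 2 external meshes, 2 reversals → CW.
7 reversals in total — an odd number — so the final shaft turns opposite to the first shaft.

clockwise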